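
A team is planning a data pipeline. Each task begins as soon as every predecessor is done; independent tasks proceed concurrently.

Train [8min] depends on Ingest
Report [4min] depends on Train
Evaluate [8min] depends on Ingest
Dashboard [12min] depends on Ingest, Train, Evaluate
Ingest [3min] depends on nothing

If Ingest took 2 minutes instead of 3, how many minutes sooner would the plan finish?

1

As given, the longest chain is Ingest→Train→Dashboard = 3+8+12 = 23, so the finish is 23 minutes.
Since Ingest is critical, the -1 change carries straight to that chain (now 22 minutes).
The critical path is still Ingest→Train→Dashboard; finish is now 22 minutes.
Change in finish: 22 − 23 = -1 minutes.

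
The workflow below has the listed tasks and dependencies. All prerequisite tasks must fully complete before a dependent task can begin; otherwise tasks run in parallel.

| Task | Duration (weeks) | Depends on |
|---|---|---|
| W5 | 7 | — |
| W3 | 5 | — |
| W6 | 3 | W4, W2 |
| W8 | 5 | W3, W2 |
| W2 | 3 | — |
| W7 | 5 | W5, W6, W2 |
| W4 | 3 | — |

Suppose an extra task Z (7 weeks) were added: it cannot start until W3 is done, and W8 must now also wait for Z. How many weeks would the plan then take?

Originally the plan takes 12 weeks.
With Z inserted, W8 now waits for max(W3, W2, Z).
New critical path: W3→Z→W8 = 5+7+5 = 17 ⇒ 17 weeks.

17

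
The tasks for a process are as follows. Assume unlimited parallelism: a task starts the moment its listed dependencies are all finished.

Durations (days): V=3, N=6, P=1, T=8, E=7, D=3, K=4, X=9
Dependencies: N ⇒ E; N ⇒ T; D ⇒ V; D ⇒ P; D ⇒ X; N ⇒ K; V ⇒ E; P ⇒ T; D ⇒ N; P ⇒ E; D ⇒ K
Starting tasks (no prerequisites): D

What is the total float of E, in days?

D→N→T = 3+6+8 = 17 sets the makespan at 17 days.
The longest chain containing E totals 16 days.
Slack of E = 10 − 9 = 1 day.

1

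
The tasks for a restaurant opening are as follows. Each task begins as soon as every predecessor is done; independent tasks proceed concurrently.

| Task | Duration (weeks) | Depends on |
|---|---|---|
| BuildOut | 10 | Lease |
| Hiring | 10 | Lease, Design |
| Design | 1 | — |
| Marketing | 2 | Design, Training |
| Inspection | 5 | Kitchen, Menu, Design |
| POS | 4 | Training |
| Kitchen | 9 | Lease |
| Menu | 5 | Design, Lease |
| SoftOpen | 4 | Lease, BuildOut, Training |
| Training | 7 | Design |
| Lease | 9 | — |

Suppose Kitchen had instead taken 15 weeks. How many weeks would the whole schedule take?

29

The binding path is Lease→Kitchen→Inspection = 9+9+5 = 23; finish at 23 weeks.
Kitchen is on the critical path; changing it to 15 makes that path 29 weeks.
No other chain overtakes it, so the finish is 29 weeks.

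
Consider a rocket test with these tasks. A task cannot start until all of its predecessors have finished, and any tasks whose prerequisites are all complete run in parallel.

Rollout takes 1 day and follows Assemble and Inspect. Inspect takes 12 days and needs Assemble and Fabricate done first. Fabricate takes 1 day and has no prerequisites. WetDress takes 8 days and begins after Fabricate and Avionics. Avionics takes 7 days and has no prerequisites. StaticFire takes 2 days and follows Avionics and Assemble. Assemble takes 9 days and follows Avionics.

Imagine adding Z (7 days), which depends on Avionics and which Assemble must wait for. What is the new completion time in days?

Originally the project takes 29 days.
With Z inserted, Assemble now waits for max(Avionics, Z).
New critical path: Avionics→Z→Assemble→Inspect→Rollout = 7+7+9+12+1 = 36 ⇒ 36 days.

36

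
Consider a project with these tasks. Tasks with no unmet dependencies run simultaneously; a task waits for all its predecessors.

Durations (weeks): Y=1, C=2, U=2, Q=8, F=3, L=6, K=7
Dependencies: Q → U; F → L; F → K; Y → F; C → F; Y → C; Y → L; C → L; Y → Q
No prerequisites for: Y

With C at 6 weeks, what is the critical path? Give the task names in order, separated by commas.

Actual critical path: Y→C→F→K = 1+2+3+7 = 13 ⇒ 13 weeks.
Since C is critical, the +4 change carries straight to that chain (now 17 weeks).
The critical path is still Y→C→F→K; finish is now 17 weeks.

Y, C, F, K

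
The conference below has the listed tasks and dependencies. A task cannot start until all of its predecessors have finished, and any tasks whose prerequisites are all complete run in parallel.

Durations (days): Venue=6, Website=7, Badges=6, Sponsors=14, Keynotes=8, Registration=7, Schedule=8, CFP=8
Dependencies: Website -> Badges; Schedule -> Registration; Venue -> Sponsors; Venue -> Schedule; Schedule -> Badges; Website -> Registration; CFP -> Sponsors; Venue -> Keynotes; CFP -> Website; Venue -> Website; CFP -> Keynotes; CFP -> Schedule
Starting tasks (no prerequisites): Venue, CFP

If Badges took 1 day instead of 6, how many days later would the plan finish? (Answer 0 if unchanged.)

0

Baseline: CFP→Schedule→Registration = 8+8+7 = 23 → 23 days.
Badges is off the critical path — its longest chain is 22 days, giving 1 of slack.
That remains the longest chain; total 23 days.
Change in finish: 23 − 23 = +0 days.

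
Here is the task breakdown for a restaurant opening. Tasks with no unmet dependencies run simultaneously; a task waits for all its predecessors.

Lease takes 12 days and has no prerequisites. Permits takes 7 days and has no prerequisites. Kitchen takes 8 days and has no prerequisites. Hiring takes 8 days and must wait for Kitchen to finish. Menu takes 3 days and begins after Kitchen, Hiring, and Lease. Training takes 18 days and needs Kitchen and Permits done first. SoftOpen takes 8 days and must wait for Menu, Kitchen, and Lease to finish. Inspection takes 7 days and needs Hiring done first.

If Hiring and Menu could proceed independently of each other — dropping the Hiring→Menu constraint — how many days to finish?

26

Original critical path: Kitchen→Hiring→Menu→SoftOpen = 8+8+3+8 = 27 ⇒ 27 days.
Without Hiring→Menu, Menu's earliest start moves from 16 to 12.
The longest chain is now Kitchen→Training = 8+18 = 26, so the job takes 26 days.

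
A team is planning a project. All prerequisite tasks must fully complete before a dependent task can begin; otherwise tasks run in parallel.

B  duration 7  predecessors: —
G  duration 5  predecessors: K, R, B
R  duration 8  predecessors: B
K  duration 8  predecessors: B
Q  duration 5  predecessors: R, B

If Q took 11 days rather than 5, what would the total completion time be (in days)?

The binding path is B→R→Q = 7+8+5 = 20; finish at 20 days.
Q lies on that path, so at 11 days the path becomes 26 days.
That remains the longest chain; total 26 days.

26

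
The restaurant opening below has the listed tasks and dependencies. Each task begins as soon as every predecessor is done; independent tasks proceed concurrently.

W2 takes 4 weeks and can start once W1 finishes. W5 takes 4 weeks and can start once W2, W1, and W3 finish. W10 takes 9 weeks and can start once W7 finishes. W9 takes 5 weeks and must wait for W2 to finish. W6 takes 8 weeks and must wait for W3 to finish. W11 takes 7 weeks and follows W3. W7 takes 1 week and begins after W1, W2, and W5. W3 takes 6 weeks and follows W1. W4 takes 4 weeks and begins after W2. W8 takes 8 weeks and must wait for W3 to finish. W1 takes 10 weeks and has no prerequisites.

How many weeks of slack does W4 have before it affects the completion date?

12

W1→W3→W5→W7→W10 = 10+6+4+1+9 = 30 sets the makespan at 30 weeks.
Longest path through W4: 18 weeks (earliest finish 18, latest finish 30).
So W4 can slip 30 − 18 = 12 weeks.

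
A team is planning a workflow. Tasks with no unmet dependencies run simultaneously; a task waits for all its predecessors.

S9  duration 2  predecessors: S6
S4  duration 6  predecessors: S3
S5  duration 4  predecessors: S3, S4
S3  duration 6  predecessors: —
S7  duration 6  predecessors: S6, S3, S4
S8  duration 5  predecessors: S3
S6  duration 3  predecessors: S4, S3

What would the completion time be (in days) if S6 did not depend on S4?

18

Original critical path: S3→S4→S6→S7 = 6+6+3+6 = 21 ⇒ 21 days.
Without S4→S6, S6's earliest start moves from 12 to 6.
New critical path: S3→S4→S7 = 6+6+6 = 18 ⇒ 18 days.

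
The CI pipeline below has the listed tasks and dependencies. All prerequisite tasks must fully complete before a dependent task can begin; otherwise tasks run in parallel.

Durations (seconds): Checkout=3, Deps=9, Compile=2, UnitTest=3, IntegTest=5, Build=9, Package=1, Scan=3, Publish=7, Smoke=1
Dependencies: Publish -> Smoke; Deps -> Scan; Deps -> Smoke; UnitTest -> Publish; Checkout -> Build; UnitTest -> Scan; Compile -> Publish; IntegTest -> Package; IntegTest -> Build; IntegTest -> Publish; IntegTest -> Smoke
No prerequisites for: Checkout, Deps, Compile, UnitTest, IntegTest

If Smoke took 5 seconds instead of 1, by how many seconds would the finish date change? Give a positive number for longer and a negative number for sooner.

Baseline: IntegTest→Build = 5+9 = 14 → 14 seconds.
The longest path through Smoke is only 13 seconds, so Smoke has float 1.
New critical path: IntegTest→Publish→Smoke = 5+7+5 = 17 ⇒ 17 seconds.
Change in finish: 17 − 14 = +3 seconds.

3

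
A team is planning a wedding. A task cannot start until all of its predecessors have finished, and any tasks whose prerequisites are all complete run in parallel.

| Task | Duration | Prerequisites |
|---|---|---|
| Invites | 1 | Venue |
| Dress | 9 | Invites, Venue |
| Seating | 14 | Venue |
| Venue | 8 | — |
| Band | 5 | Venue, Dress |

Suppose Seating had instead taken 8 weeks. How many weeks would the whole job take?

23

Actual critical path: Venue→Invites→Dress→Band = 8+1+9+5 = 23 ⇒ 23 weeks.
The longest path through Seating is only 22 weeks, so Seating has float 1.
The critical path is still Venue→Invites→Dress→Band; finish is now 23 weeks.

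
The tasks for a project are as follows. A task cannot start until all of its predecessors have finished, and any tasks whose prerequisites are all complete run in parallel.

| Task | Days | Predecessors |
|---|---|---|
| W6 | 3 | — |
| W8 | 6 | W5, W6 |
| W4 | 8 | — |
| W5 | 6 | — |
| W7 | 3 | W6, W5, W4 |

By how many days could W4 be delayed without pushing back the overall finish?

1

Critical path: W5→W8 = 6+6 = 12, so the finish is 12 days.
The longest chain containing W4 totals 11 days.
Slack of W4 = 1 − 0 = 1 day.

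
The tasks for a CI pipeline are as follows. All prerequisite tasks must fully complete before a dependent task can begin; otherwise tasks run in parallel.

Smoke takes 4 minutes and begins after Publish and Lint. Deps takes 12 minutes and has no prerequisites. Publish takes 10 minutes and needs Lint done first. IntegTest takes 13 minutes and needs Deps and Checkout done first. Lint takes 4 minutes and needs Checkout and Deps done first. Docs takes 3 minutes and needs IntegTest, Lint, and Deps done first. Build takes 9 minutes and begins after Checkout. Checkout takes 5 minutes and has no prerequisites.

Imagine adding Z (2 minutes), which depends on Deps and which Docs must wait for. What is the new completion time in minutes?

Originally the schedule takes 30 minutes.
With Z inserted, Docs now waits for max(IntegTest, Lint, Deps, Z).
New critical path: Deps→Lint→Publish→Smoke = 12+4+10+4 = 30 ⇒ 30 minutes.

30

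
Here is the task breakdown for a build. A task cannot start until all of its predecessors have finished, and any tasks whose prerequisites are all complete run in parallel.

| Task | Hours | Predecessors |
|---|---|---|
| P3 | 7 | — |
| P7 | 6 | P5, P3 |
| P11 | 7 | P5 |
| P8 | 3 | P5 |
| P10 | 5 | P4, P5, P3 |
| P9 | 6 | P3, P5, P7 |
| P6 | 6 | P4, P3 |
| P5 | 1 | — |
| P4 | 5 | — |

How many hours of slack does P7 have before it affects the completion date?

0

Critical path: P3→P7→P9 = 7+6+6 = 19, so the finish is 19 hours.
The longest chain containing P7 totals 19 hours.
So P7 can slip 13 − 13 = 0 hours.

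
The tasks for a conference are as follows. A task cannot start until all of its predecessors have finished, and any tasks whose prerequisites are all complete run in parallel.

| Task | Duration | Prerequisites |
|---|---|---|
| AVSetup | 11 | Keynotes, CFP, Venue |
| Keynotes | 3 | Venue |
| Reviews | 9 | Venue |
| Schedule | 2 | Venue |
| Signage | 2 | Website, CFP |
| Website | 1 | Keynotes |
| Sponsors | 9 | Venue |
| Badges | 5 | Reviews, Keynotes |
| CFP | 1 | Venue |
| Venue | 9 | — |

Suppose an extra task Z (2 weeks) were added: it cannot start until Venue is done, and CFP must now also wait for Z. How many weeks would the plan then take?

23

Originally the plan takes 23 weeks.
With Z inserted, CFP now waits for max(Venue, Z).
New critical path: Venue→Z→CFP→AVSetup = 9+2+1+11 = 23 ⇒ 23 weeks.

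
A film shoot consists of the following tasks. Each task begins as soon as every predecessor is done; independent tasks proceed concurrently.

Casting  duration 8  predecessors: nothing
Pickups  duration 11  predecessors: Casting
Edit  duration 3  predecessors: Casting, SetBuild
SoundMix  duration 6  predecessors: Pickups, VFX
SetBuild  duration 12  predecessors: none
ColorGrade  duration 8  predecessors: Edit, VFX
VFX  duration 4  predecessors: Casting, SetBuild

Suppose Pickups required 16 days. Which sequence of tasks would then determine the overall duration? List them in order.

Critical path before the change: Casting→Pickups→SoundMix = 8+11+6 = 25 giving 25 days.
Pickups is on the critical path; changing it to 16 makes that path 30 days.
No other chain overtakes it, so the finish is 30 days.

Casting, Pickups, SoundMix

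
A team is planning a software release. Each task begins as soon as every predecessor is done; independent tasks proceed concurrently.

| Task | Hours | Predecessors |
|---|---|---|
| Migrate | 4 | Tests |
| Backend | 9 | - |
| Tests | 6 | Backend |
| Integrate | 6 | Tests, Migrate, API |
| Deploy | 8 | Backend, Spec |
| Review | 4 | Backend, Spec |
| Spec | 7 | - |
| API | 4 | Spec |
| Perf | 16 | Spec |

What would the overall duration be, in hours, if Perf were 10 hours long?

The binding path is Backend→Tests→Migrate→Integrate = 9+6+4+6 = 25; finish at 25 hours.
The longest path through Perf is only 23 hours, so Perf has float 2.
No other chain overtakes it, so the finish is 25 hours.

25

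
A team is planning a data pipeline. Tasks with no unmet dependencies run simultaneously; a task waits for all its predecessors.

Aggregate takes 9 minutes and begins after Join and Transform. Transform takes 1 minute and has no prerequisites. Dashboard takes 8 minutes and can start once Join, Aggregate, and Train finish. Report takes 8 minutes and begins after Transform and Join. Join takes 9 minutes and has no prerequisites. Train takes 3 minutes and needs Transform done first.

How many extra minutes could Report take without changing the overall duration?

9

The longest chain is Join→Aggregate→Dashboard = 9+9+8 = 26; overall finish 26 minutes.
Report finishes as early as 17 and must finish by 26.
Float = 26 − 17 = 9.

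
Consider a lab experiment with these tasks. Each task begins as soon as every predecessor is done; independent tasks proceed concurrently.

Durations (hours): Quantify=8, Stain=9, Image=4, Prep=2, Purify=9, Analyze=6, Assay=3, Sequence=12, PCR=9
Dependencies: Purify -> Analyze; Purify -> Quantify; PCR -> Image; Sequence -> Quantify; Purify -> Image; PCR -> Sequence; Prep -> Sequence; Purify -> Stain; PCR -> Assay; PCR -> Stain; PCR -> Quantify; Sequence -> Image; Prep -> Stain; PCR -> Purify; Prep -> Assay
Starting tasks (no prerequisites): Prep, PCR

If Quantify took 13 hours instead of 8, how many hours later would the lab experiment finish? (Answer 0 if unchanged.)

5

Baseline: PCR→Sequence→Quantify = 9+12+8 = 29 → 29 hours.
Quantify is on the critical path; changing it to 13 makes that path 34 hours.
No other chain overtakes it, so the finish is 34 hours.
Change in finish: 34 − 29 = +5 hours.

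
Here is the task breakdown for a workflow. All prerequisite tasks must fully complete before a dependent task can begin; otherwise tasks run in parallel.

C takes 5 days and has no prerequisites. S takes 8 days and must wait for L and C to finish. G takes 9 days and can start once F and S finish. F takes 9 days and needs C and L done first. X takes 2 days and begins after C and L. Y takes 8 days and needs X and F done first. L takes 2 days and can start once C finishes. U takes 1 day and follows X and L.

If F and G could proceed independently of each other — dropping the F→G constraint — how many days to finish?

24

With the dependency in place, C→L→F→G = 5+2+9+9 = 25 sets the finish at 25 days.
Without F→G, G's earliest start moves from 16 to 15.
The longest chain is now C→L→S→G = 5+2+8+9 = 24, so the job takes 24 days.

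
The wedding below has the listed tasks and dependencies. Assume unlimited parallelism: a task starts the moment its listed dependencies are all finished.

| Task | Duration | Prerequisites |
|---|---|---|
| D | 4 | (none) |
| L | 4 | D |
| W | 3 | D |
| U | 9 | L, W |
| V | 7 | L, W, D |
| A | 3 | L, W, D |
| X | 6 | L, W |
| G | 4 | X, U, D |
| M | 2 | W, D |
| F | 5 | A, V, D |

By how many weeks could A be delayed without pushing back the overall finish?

The longest chain is D→L→U→G = 4+4+9+4 = 21; overall finish 21 weeks.
The longest chain containing A totals 16 weeks.
Slack of A = 13 − 8 = 5 weeks.

5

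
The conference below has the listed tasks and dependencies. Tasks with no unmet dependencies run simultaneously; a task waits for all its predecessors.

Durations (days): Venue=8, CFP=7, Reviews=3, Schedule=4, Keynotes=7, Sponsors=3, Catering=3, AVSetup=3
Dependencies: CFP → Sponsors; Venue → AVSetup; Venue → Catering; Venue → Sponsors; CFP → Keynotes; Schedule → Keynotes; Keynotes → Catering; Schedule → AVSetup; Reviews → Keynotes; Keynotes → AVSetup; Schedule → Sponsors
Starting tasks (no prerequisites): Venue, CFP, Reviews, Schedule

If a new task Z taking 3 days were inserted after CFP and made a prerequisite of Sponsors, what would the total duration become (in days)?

17

Originally the conference takes 17 days.
With Z inserted, Sponsors now waits for max(Venue, Schedule, CFP, Z).
New critical path: CFP→Keynotes→Catering = 7+7+3 = 17 ⇒ 17 days.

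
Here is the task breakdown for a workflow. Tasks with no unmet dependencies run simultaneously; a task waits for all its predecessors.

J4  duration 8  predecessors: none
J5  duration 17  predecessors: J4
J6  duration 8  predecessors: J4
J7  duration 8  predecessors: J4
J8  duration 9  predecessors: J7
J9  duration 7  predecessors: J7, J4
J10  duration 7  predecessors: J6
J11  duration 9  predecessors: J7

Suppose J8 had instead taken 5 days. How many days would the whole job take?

Critical path before the change: J4→J7→J8 = 8+8+9 = 25 giving 25 days.
J8 is on the critical path; changing it to 5 makes that path 21 days.
New critical path: J4→J5 = 8+17 = 25 ⇒ 25 days.

25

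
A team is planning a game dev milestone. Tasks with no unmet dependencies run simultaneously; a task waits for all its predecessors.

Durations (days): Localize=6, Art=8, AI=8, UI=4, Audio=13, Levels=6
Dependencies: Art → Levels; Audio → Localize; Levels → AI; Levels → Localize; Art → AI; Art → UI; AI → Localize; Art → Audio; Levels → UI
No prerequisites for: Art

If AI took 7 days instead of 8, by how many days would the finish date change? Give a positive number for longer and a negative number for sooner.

-1

Critical path before the change: Art→Levels→AI→Localize = 8+6+8+6 = 28 giving 28 days.
Since AI is critical, the -1 change carries straight to that chain (now 27 days).
That remains the longest chain; total 27 days.
Change in finish: 27 − 28 = -1 days.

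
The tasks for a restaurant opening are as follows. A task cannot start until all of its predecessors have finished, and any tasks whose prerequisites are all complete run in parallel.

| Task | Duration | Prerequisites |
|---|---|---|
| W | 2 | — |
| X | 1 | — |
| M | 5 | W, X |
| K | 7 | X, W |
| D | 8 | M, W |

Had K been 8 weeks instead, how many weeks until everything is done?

As given, the longest chain is W→M→D = 2+5+8 = 15, so the finish is 15 weeks.
K is off the critical path — its longest chain is 9 weeks, giving 6 of slack.
The critical path is still W→M→D; finish is now 15 weeks.

15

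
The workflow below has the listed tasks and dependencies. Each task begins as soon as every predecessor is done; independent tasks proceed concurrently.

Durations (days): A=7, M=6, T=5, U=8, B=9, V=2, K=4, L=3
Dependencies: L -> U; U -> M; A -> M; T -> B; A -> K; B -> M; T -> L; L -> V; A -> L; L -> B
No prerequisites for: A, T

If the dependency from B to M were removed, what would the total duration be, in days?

Original critical path: A→L→B→M = 7+3+9+6 = 25 ⇒ 25 days.
Without B→M, M's earliest start moves from 19 to 18.
After: A→L→U→M = 7+3+8+6 = 24 → 24 days.

24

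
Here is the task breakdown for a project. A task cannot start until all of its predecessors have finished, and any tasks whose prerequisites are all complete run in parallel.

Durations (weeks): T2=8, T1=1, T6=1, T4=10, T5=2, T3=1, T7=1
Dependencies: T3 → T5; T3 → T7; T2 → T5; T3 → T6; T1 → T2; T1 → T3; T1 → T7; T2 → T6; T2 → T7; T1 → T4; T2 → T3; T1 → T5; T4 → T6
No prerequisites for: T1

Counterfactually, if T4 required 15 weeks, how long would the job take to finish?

17

As given, the longest chain is T1→T4→T6 = 1+10+1 = 12, so the finish is 12 weeks.
T4 lies on that path, so at 15 weeks the path becomes 17 weeks.
That remains the longest chain; total 17 weeks.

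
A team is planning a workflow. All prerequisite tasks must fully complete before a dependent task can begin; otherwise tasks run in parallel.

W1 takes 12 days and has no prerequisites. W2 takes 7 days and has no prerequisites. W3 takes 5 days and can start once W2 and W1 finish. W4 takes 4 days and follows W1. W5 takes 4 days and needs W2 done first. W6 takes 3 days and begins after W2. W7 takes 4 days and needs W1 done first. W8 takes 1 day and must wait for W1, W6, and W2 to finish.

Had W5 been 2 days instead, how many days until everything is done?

17

As given, the longest chain is W1→W3 = 12+5 = 17, so the finish is 17 days.
W5 has 6 days of float (longest path through it is 11).
No other chain overtakes it, so the finish is 17 days.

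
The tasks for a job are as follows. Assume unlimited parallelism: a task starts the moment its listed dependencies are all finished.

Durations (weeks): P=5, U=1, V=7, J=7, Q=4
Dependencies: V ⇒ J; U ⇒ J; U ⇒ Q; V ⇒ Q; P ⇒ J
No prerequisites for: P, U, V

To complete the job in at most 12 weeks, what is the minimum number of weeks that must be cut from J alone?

Current finish: 14 weeks; target: 12.
J is on every critical path, so each week cut from J cuts the finish by one (this holds down to a finish of 11).
Need 14 − 12 = 2 weeks off J → J becomes 5 weeks, finish becomes 12.

2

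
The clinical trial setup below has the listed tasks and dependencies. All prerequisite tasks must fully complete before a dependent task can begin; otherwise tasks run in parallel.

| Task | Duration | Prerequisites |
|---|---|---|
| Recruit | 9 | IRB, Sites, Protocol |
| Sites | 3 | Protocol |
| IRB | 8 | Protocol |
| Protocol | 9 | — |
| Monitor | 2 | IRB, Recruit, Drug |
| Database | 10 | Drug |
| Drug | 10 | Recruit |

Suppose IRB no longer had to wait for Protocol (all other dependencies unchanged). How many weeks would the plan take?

41

Original critical path: Protocol→IRB→Recruit→Drug→Database = 9+8+9+10+10 = 46 ⇒ 46 weeks.
Without Protocol→IRB, IRB's earliest start moves from 9 to 0.
After: Protocol→Sites→Recruit→Drug→Database = 9+3+9+10+10 = 41 → 41 weeks.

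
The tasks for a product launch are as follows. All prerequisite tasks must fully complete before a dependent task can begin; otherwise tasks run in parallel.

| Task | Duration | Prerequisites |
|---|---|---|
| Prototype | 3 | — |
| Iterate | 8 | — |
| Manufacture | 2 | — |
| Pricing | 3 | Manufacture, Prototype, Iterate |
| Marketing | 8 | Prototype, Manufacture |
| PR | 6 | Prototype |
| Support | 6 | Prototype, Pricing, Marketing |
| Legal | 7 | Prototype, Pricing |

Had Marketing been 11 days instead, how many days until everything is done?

20

Baseline: Iterate→Pricing→Legal = 8+3+7 = 18 → 18 days.
Marketing is off the critical path — its longest chain is 17 days, giving 1 of slack.
Now Prototype→Marketing→Support = 3+11+6 = 20 is longest, so the finish becomes 20 days.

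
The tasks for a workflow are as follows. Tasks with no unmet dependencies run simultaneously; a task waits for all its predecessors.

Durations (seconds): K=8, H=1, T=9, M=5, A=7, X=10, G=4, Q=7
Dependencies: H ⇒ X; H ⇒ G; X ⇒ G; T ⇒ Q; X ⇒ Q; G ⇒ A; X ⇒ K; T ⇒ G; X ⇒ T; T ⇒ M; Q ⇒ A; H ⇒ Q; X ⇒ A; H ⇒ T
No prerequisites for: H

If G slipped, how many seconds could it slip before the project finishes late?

The longest chain is H→X→T→Q→A = 1+10+9+7+7 = 34; overall finish 34 seconds.
The longest chain containing G totals 31 seconds.
Slack of G = 23 − 20 = 3 seconds.

3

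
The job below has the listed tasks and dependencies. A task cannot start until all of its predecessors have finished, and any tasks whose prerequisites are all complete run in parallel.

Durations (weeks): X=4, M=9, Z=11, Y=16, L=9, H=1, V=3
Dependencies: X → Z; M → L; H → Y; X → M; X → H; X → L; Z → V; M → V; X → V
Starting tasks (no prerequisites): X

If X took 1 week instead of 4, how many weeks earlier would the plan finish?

As given, the longest chain is X→M→L = 4+9+9 = 22, so the finish is 22 weeks.
X lies on that path, so at 1 week the path becomes 19 weeks.
No other chain overtakes it, so the finish is 19 weeks.
Change in finish: 19 − 22 = -3 weeks.

3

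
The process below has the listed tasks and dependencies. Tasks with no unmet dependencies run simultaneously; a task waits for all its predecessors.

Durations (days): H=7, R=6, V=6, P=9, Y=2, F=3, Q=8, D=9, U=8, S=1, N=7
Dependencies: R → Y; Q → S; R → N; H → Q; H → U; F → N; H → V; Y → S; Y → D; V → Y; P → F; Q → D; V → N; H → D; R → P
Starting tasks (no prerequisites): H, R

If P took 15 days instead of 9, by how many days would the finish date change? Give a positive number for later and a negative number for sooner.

6

As given, the longest chain is R→P→F→N = 6+9+3+7 = 25, so the finish is 25 days.
Since P is critical, the +6 change carries straight to that chain (now 31 days).
No other chain overtakes it, so the finish is 31 days.
Change in finish: 31 − 25 = +6 days.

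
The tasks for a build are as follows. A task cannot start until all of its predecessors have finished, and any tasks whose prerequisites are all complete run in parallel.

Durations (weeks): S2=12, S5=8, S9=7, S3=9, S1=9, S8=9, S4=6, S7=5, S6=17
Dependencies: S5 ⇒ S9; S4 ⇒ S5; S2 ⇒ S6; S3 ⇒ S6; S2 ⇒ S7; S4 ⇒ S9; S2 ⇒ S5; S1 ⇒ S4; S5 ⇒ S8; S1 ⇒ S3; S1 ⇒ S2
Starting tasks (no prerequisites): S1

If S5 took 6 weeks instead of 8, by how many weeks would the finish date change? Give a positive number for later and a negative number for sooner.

Actual critical path: S1→S2→S5→S8 = 9+12+8+9 = 38 ⇒ 38 weeks.
S5 is on the critical path; changing it to 6 makes that path 36 weeks.
New critical path: S1→S2→S6 = 9+12+17 = 38 ⇒ 38 weeks.
Change in finish: 38 − 38 = +0 weeks.

0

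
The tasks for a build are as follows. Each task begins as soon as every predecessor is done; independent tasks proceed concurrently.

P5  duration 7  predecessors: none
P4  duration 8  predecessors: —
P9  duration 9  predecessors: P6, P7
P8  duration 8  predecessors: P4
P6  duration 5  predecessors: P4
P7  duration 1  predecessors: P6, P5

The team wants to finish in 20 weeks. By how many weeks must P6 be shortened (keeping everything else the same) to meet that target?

3

Current finish: 23 weeks; target: 20.
P6 is on every critical path, so each week cut from P6 cuts the finish by one (this holds down to a finish of 19).
Need 23 − 20 = 3 weeks off P6 → P6 becomes 2 weeks, finish becomes 20.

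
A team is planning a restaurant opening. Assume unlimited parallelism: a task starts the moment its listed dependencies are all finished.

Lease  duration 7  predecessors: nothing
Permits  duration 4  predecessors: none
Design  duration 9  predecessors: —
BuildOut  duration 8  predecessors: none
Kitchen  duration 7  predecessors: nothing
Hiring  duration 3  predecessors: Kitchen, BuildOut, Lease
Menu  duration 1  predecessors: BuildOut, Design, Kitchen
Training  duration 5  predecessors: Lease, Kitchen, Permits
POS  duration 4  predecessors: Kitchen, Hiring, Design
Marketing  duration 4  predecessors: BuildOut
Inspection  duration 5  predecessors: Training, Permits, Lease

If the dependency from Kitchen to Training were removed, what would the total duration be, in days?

With the dependency in place, Lease→Training→Inspection = 7+5+5 = 17 sets the finish at 17 days.
Dropping Kitchen→Training doesn't change Training's earliest start (7); another predecessor still binds.
The longest chain is now Lease→Training→Inspection = 7+5+5 = 17, so the schedule takes 17 days.

17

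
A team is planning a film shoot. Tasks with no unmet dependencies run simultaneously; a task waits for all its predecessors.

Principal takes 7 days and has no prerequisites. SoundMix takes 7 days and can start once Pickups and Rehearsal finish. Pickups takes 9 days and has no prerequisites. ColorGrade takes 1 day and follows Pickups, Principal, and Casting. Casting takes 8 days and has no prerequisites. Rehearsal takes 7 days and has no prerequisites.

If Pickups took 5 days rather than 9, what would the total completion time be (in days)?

Actual critical path: Pickups→SoundMix = 9+7 = 16 ⇒ 16 days.
Pickups lies on that path, so at 5 days the path becomes 12 days.
New critical path: Rehearsal→SoundMix = 7+7 = 14 ⇒ 14 days.

14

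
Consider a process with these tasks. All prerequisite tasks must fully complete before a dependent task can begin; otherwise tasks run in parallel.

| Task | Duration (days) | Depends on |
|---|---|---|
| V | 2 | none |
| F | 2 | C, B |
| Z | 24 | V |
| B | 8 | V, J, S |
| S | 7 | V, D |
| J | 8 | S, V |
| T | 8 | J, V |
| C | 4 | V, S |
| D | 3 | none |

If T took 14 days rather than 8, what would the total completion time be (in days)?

The binding path is D→S→J→B→F = 3+7+8+8+2 = 28; finish at 28 days.
The longest path through T is only 26 days, so T has float 2.
New critical path: D→S→J→T = 3+7+8+14 = 32 ⇒ 32 days.

32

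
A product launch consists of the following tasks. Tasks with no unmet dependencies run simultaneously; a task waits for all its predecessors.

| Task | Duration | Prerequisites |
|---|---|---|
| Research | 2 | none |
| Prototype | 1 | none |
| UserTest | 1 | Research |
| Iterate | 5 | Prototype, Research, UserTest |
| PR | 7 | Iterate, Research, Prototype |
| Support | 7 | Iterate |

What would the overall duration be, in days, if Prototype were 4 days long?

16

Actual critical path: Research→UserTest→Iterate→PR = 2+1+5+7 = 15 ⇒ 15 days.
Prototype is off the critical path — its longest chain is 13 days, giving 2 of slack.
Now Prototype→Iterate→PR = 4+5+7 = 16 is longest, so the finish becomes 16 days.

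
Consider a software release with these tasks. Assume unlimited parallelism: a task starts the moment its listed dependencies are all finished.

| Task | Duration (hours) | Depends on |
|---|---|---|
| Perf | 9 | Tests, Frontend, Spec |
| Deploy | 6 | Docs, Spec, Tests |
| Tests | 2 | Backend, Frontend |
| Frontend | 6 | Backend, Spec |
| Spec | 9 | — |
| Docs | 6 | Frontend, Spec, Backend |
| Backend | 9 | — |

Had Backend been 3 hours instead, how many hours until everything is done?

27

As given, the longest chain is Backend→Frontend→Docs→Deploy = 9+6+6+6 = 27, so the finish is 27 hours.
Backend is on the critical path; changing it to 3 makes that path 21 hours.
New critical path: Spec→Frontend→Docs→Deploy = 9+6+6+6 = 27 ⇒ 27 hours.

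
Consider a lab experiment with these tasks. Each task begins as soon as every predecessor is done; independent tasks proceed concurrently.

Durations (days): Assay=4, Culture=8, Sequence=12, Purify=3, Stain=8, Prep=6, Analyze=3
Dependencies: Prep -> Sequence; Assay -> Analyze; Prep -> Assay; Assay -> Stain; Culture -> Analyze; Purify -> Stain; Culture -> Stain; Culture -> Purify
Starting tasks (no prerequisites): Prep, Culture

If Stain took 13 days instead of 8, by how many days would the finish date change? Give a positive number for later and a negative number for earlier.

5

Actual critical path: Culture→Purify→Stain = 8+3+8 = 19 ⇒ 19 days.
Stain lies on that path, so at 13 days the path becomes 24 days.
The critical path is still Culture→Purify→Stain; finish is now 24 days.
Change in finish: 24 − 19 = +5 days.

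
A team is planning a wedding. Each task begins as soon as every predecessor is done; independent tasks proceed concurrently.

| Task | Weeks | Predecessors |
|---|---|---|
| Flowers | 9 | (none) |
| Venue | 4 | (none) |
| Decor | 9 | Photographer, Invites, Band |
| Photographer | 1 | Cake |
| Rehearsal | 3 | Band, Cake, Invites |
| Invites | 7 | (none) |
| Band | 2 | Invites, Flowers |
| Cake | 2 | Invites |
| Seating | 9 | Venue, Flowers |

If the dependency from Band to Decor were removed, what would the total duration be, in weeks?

With the dependency in place, Flowers→Band→Decor = 9+2+9 = 20 sets the finish at 20 weeks.
Without Band→Decor, Decor's earliest start moves from 11 to 10.
The longest chain is now Invites→Cake→Photographer→Decor = 7+2+1+9 = 19, so the plan takes 19 weeks.

19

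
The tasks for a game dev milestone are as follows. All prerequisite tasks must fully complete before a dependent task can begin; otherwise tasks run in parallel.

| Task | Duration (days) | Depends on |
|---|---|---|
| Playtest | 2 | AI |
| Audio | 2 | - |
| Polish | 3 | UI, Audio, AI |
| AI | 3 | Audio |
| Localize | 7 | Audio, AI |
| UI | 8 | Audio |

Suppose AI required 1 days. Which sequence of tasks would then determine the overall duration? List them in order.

Audio, UI, Polish

The binding path is Audio→UI→Polish = 2+8+3 = 13; finish at 13 days.
AI has 1 day of float (longest path through it is 12).
The critical path is still Audio→UI→Polish; finish is now 13 days.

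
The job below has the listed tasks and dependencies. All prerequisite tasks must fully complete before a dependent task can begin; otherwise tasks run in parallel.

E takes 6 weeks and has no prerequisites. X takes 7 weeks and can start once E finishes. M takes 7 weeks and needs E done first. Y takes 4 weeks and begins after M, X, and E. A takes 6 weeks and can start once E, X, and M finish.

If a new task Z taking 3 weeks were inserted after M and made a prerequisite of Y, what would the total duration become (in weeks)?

Originally the job takes 19 weeks.
With Z inserted, Y now waits for max(M, X, E, Z).
New critical path: E→M→Z→Y = 6+7+3+4 = 20 ⇒ 20 weeks.

20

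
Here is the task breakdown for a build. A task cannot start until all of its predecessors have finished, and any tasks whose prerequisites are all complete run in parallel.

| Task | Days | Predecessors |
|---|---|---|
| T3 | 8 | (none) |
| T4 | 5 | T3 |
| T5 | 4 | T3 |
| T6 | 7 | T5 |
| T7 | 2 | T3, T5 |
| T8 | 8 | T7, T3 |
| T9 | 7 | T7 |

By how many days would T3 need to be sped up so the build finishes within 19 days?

Current finish: 22 days; target: 19.
T3 is on every critical path, so each day cut from T3 cuts the finish by one (this holds down to a finish of 15).
Need 22 − 19 = 3 days off T3 → T3 becomes 5 days, finish becomes 19.

3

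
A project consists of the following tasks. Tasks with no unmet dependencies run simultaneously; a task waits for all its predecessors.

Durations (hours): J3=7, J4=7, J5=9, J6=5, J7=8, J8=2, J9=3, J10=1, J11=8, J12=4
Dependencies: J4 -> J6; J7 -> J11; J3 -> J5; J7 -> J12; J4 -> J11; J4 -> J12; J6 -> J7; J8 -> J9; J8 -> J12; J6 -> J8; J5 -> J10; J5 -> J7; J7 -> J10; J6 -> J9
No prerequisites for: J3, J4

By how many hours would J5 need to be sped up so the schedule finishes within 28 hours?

4

Current finish: 32 hours; target: 28.
J5 is on every critical path, so each hour cut from J5 cuts the finish by one (this holds down to a finish of 28).
Need 32 − 28 = 4 hours off J5 → J5 becomes 5 hours, finish becomes 28.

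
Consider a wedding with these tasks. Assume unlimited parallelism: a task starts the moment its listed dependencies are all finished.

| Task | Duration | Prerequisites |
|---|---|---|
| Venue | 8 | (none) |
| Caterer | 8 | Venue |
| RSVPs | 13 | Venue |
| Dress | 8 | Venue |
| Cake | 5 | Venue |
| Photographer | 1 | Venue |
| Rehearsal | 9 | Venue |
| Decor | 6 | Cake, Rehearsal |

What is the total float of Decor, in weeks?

0

Critical path: Venue→Rehearsal→Decor = 8+9+6 = 23, so the finish is 23 weeks.
Decor finishes as early as 23 and must finish by 23.
So Decor can slip 23 − 23 = 0 weeks.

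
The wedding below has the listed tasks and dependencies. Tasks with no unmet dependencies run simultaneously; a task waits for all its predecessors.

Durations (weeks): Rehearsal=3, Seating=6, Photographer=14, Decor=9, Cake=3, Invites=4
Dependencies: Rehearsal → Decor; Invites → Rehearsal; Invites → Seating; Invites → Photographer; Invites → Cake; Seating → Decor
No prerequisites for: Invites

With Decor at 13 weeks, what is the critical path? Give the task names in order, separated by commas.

Invites, Seating, Decor

Baseline: Invites→Seating→Decor = 4+6+9 = 19 → 19 weeks.
Decor lies on that path, so at 13 weeks the path becomes 23 weeks.
The critical path is still Invites→Seating→Decor; finish is now 23 weeks.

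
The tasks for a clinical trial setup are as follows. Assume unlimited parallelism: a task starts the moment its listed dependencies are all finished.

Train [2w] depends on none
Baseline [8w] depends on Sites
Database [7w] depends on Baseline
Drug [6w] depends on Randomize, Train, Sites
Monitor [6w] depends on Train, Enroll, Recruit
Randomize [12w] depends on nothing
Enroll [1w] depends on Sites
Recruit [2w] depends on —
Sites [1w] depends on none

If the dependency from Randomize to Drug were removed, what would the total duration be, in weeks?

With the dependency in place, Randomize→Drug = 12+6 = 18 sets the finish at 18 weeks.
Without Randomize→Drug, Drug's earliest start moves from 12 to 2.
After: Sites→Baseline→Database = 1+8+7 = 16 → 16 weeks.

16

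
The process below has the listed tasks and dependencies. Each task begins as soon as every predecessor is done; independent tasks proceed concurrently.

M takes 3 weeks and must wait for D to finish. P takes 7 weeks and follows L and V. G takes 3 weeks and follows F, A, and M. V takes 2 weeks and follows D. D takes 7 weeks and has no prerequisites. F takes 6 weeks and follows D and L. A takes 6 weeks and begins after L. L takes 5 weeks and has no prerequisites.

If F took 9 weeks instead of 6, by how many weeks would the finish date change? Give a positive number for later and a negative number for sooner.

Actual critical path: D→F→G = 7+6+3 = 16 ⇒ 16 weeks.
Since F is critical, the +3 change carries straight to that chain (now 19 weeks).
That remains the longest chain; total 19 weeks.
Change in finish: 19 − 16 = +3 weeks.

3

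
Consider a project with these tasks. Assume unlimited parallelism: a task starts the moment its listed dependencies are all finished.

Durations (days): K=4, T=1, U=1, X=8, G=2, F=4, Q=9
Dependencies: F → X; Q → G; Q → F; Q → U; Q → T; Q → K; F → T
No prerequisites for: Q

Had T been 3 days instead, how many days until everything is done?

As given, the longest chain is Q→F→X = 9+4+8 = 21, so the finish is 21 days.
T is off the critical path — its longest chain is 14 days, giving 7 of slack.
That remains the longest chain; total 21 days.

21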